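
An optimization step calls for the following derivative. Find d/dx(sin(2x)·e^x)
Product rule: (fg)' = f'g + fg'
f = sin(2x), f' = 2·cos(2x)
g = e^x, g' = e^x

Answer: 2·cos(2x)·e^x + sin(2x)·e^x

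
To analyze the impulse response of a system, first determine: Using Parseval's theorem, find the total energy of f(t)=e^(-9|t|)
Parseval's theorem: E = integral |f(t)|^2 dt = (1/2pi) integral |F(omega)|^2 domega
E = integral_{-inf}^{inf} e^(-18|t|) dt = 2 * integral_0^inf e^(-18t) dt = 2/(2 * 9) = 1/9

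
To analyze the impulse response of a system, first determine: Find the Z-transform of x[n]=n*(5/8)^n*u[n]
Using the property Z{n * a^n * u[n]}=az/(z-a)^2
With a=5/8: X(z)=(5/8)z/(z - 5/8)^2, |z| > 5/8

Answer: (5/8)z/(z - 5/8)^2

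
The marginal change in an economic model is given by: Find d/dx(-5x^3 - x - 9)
Power rule: d/dx(ax^n)=n·a·x^(n-1)
Term by term: -15·x^2-1

Answer: -15x^2-1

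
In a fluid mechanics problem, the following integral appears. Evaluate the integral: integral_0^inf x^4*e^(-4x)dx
This is a Gamma integral. Substitute u = 4x (du = 4 dx):
integral_0^inf x^4*e^(-4x) dx = (1/4^5) integral_0^inf u^4*e^(-u) du
= Gamma(5)/4^5 = 4!/4^5 = 24/1024

Answer: 3/128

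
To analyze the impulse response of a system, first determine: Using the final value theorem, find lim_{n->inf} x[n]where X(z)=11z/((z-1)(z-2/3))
Final value theorem: lim x[n] = lim_{z->1} (z-1)*X(z)
(z-1)*X(z) = 11z/(z-2/3)
As z->1: 11/(1 - 2/3) = 11/(1/3) = 33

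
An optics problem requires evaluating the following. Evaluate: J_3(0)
J_n(0)=0 for all n > 0 (Bessel function of first kind)
J_3(0)=0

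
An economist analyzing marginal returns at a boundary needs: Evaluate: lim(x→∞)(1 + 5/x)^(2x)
Rewrite as [(1+5/x)^x]^2.
lim(1+5/x)^x = e^5, so limit = (e^5)^2 = e^10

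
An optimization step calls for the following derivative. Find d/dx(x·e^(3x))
Product rule: (fg)' = f'g + fg'
f = x, f' = 1
g = e^(3x), g' = 3·e^(3x)

Answer: e^(3x) + 3x·e^(3x)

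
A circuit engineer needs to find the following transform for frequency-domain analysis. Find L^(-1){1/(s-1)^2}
L^(-1){1/(s-a)^n}=t^(n-1)·e^(at)/(n-1)!
Here a=1, n=2: t^1·e^(t)/1

Answer: t·e^(t)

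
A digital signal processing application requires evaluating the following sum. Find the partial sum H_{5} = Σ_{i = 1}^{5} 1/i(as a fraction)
H_5=1+1/2+1/3+...+1/5
=137/60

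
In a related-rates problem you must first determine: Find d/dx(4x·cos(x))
Product rule: (fg)'=f'g + fg'
f=4x, f'=4
g=cos(x), g'=-sin(x)

Answer: 4·cos(x) - 4x·sin(x)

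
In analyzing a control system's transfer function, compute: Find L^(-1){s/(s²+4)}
L^(-1){s/(s²+w²)}=cos(wt)
Here w=2

Answer: cos(2t)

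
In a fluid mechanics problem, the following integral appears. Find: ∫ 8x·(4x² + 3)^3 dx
Let u = 4x²+3, du = 8x dx
∫ u^3 du = u^4/4+C

Answer: (4x²+3)^4/4+C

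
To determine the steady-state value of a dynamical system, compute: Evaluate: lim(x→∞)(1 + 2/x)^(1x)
Rewrite as [(1 + 2/x)^x]^1.
lim(1 + 2/x)^x=e^2, so limit=(e^2)^1=e^2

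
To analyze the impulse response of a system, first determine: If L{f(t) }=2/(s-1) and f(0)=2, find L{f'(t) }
L{f'(t)}=s·F(s) - f(0)=2s/(s-1)-2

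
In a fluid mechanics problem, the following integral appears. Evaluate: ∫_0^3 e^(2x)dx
Antiderivative: (1/2)e^(2x)
Evaluate: (1/2)(e^6 - 1)

Answer: (e^6 - 1)/2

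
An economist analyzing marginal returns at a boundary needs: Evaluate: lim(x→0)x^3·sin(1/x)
Squeeze theorem: -|x^3| ≤ x^3·sin(1/x) ≤ |x^3|
Since x^3 → 0 as x → 0, by squeeze theorem the limit is 0

Answer: 0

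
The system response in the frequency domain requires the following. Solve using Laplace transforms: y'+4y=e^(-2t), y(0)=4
Take L: sY - 4+4Y = 1/(s+2)
Y(s+4) = 1/(s+2)+4
Y = 1/((s+2)(s+4))+4/(s+4)
Partial fractions: 1/((s+2)(s+4)) = (1/2)/(s+2) - (1/2)/(s+4)
So Y = (1/2)/(s+2)+(7/2)/(s+4)
Inverse Laplace transform (L^(-1){1/(s+2)} = e^(-2t), L^(-1){1/(s+4)} = e^(-4t)):

Answer: y(t) = (1/2)·e^(-2t)+(7/2)·e^(-4t)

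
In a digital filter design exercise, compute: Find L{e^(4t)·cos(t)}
First shifting: L{e^(at)f(t)}=F(s-a)
L{cos(t)}=s/(s²+1)
Shift: (s-4)/((s-4)²+1)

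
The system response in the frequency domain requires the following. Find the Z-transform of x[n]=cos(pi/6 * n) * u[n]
Z{cos(w0 * n) * u[n]} = z(z - cos(w0))/(z^2 - 2z * cos(w0) + 1)
With w0 = pi/6: X(z) = z(z - cos(pi/6))/(z^2 - 2z * cos(pi/6) + 1)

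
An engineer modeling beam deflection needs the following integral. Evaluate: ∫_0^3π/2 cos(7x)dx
Antiderivative: sin(7x)/7
Evaluate at bounds: [sin(7·3π/2)/7] - [sin(7·0)/7]
=((1) - (0))/7=1/7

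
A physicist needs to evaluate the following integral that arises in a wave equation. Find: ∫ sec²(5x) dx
Since d/dx[tan(5x)]=5sec²(5x), integral=tan(5x)/5+C

Answer: (1/5)tan(5x)+C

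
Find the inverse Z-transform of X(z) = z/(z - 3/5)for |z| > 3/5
Standard pair: z/(z-a) <-> a^n * u[n] for causal signals
With a=3/5: x[n]=(3/5)^n * u[n]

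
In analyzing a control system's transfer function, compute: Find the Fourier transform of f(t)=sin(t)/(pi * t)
sin(W*t)/(pi*t) = (W/pi)*sinc(W*t/pi) is the impulse response of the ideal low-pass filter with cutoff W (here W = 1).
Its Fourier transform is a rectangular function:
F(omega) = 1 for |omega| < 1, 0 otherwise

Answer: rect(omega/2) [i.e., 1 for |omega| < 1, 0 otherwise]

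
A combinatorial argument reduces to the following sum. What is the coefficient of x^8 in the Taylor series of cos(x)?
cos(x) = Σ (-1)^k x^(2k)/(2k)!
For x^8: (-1)^4/8! = 1/40320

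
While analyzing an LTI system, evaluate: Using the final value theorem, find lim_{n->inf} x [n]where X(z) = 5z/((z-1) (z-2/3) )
Final value theorem: lim x[n] = lim_{z->1} (z-1)*X(z)
(z-1)*X(z) = 5z/(z-2/3)
As z->1: 5/(1 - 2/3) = 5/(1/3) = 15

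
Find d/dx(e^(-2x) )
Chain rule: d/dx[e^u]=e^u · u' where u=-2x
u'=-2

Answer: -2·e^(-2x)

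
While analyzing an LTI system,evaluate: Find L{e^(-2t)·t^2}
First shifting: L{e^(at)f(t)}=F(s-a)
L{t^2}=2/s^3
Shift s → s+2: 2/(s+2)^3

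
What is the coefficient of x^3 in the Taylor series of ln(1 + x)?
ln(1 + x)=Σ (-1)^(n + 1) x^n/n
Coefficient of x^3=(-1)^4/3=1/3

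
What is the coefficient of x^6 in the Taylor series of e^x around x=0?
Taylor series of e^x=Σ x^n/n!
Coefficient of x^6=1/6!=1/720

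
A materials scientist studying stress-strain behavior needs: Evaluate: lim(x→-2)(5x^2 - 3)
Polynomial is continuous, so substitute x=-2:
5·(-2)^2-3=17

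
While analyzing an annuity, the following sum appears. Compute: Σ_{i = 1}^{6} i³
Using formula: Σ i^3 = [n(n + 1)/2]² = [6·7/2]² = 441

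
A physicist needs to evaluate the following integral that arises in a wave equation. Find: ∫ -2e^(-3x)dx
Since d/dx[e^(-3x)]=-3e^(-3x), we get 2/3 e^(-3x) + C

Answer: (2/3)e^(-3x) + C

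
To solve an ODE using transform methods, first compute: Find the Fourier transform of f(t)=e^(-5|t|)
Using the standard pair: F{e^(-a|t|)}=2a/(a^2+omega^2)
With a=5: F(omega)=10/(25+omega^2)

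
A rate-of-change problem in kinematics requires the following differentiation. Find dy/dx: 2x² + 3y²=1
Differentiate: 4x+6y·(dy/dx) = 0
dy/dx = -4x/(6y) = -(2/3)·(x/y)

Answer: dy/dx = -(2/3)·(x/y)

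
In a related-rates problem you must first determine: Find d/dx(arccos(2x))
d/dx[arccos(u)]=-u'/√(1-u²), u=2x, u'=2

Answer: -2/√(1 - 4x²)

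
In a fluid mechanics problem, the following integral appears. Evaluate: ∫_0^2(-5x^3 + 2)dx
Step 1: Find antiderivative F(x)=(-5/4)x^4 + 2x
Step 2: F(2) - F(0)=-16 - (0)=-16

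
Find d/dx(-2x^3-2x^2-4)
Power rule: d/dx(ax^n)=n·a·x^(n-1)
Term by term: -6·x^2-4·x

Answer: -6x^2-4x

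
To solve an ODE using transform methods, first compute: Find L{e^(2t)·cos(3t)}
First shifting: L{e^(at)f(t)}=F(s-a)
L{cos(3t)}=s/(s² + 9)
Shift: (s-2)/((s-2)² + 9)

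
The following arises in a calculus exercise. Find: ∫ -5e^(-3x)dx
Since d/dx[e^(-3x)] = -3e^(-3x), we get 5/3 e^(-3x) + C

Answer: (5/3)e^(-3x) + C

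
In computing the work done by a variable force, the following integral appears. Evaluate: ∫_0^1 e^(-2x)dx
Antiderivative: (1/(-2))e^(-2x)
Evaluate: (1/(-2))(e^-2-1)

Answer: (e^-2-1)/(-2)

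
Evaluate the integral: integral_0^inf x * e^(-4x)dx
This is a Gamma integral. Substitute u = 4x (du = 4 dx):
integral_0^inf x * e^(-4x) dx = (1/4^2) integral_0^inf u^1 * e^(-u) du
= Gamma(2)/4^2 = 1!/4^2 = 1/16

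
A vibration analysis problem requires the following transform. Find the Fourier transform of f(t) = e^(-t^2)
The Fourier transform of a Gaussian e^(-t^2) is sqrt(pi)*e^(-omega^2/4).
With a = 1: F(omega) = sqrt(pi)*e^(-omega^2/4)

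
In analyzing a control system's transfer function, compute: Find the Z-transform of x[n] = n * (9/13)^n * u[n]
Using the property Z{n*a^n*u[n]}=az/(z-a)^2
With a=9/13: X(z)=(9/13)z/(z - 9/13)^2, |z| > 9/13

Answer: (9/13)z/(z - 9/13)^2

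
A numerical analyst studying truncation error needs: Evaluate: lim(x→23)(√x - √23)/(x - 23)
Multiply by conjugate (√x + √23)/(√x + √23):
=(x - 23)/((x - 23)(√x + √23))=1/(√x + √23)
As x → 23: 1/(2√23)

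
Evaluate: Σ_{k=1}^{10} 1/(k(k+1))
Partial fractions: 1/(k(k+1)) = 1/k - 1/(k+1)
Telescoping sum: 1(1-1/11) = 1·10/11

Answer: 10/11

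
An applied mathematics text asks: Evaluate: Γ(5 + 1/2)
Γ(n + 1/2) = (2n)!√π/(4^n·n!)
= 3628800√π/(1024·120) = (945/32)·√π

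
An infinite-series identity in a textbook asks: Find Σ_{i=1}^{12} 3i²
=3·n(n+1)(2n+1)/6=3·12·13·25/6=1950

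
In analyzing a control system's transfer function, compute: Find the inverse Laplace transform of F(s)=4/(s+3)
L^(-1){4/(s-a)}=c·e^(at)
Here a=-3, c=4

Answer: 4e^(-3t)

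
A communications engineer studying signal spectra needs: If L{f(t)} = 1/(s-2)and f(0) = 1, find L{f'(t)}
L{f'(t)}=s·F(s) - f(0)=s/(s-2) - 1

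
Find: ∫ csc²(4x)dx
Since d/dx[-cot(4x)] = 4csc²(4x), integral = -cot(4x)/4+C

Answer: (-1/4)cot(4x)+C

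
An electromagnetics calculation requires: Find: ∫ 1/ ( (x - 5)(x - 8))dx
Partial fractions: 1/((x-5)(x-8)) = A/(x-5) + B/(x-8)
A = -1/3, B = 1/3
∫ [-1/3· 1/(x-5) + 1/3· 1/(x-8)] dx
= (1/3)[ln|x-8| - ln|x-5|] + C

Answer: (1/3)·ln|(x-8)/(x-5)| + C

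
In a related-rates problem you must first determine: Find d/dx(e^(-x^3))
Chain rule: d/dx[e^u] = e^u · u' where u = -x^3
u' = -3x^2

Answer: -3x^2·e^(-x^3)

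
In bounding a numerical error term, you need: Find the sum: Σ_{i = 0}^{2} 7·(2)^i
Geometric series: S = a(1 - r^n)/(1 - r)
a = 7, r = 2, n = 3
S = 7(1 - 8)/-1 = 49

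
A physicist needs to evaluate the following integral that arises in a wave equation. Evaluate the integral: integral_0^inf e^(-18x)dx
integral_0^inf e^(-18x) dx=[-1/18*e^(-18x)]_0^inf
=0 - (-1/18)=1/18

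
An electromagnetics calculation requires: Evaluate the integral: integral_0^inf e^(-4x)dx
integral_0^inf e^(-4x) dx=[-1/4*e^(-4x)]_0^inf
=0 - (-1/4)=1/4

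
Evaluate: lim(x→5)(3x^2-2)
Polynomial is continuous, so substitute x=5:
3·5^2 - 2=73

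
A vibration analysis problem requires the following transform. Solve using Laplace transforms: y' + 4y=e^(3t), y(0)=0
Take L: sY - 0 + 4Y = 1/(s-3)
Y(s + 4) = 1/(s-3) + 0
Y = 1/((s-3)(s + 4)) + 0/(s + 4)
Partial fractions: 1/((s-3)(s + 4)) = (1/7)/(s-3) - (1/7)/(s + 4)
So Y = (1/7)/(s-3) - (1/7)/(s + 4)
Inverse Laplace transform (L^(-1){1/(s-3)} = e^(3t), L^(-1){1/(s + 4)} = e^(-4t)):

Answer: y(t) = (1/7)·e^(3t) - (1/7)·e^(-4t)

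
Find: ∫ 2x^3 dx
Using power rule: ∫ 2x^3 dx=2/4 x^4 + C=(1/2)x^4 + C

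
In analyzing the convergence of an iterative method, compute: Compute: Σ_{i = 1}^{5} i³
Using formula: Σ i^3=[n(n + 1)/2]²=[5·6/2]²=225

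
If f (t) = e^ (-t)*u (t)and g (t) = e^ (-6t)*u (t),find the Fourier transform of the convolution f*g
By the convolution theorem: F{f*g} = F(omega)*G(omega)
F(omega) = 1/(1+j*omega), G(omega) = 1/(6+j*omega)
F{f*g} = 1/((1+j*omega)(6+j*omega))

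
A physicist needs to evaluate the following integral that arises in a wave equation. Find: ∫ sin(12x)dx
Using substitution u = 12x: ∫ sin(u) du/12 = -cos(u)/12 + C

Answer: (-1/12)cos(12x) + C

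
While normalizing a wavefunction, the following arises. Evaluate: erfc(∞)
erfc(x)=1 - erf(x); erfc(∞)=1 - erf(∞)=1 - 1=0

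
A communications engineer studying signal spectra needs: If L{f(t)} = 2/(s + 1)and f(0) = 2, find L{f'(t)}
L{f'(t)} = s·F(s) - f(0) = 2s/(s + 1) - 2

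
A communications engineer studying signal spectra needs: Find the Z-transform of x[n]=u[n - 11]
Using the time-shift property: Z{u[n-11]}=z^(-11)*z/(z-1)
=z^(-10)/(z-1)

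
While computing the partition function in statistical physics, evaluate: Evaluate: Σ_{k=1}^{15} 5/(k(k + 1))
Partial fractions: 5/(k(k+1))=5/k - 5/(k+1)
Telescoping sum: 5(1-1/16)=5·15/16

Answer: 75/16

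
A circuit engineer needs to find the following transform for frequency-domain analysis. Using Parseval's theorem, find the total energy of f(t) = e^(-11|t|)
Parseval's theorem: E = integral |f(t)|^2 dt = (1/2pi) integral |F(omega)|^2 domega
E = integral_{-inf}^{inf} e^(-22|t|) dt = 2*integral_0^inf e^(-22t) dt = 2/(2*11) = 1/11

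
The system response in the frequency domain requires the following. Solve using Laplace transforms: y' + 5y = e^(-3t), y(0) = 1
Take L: sY - 1+5Y=1/(s+3)
Y(s+5)=1/(s+3)+1
Y=1/((s+3)(s+5))+1/(s+5)
Partial fractions: 1/((s+3)(s+5))=(1/2)/(s+3) - (1/2)/(s+5)
So Y=(1/2)/(s+3)+(1/2)/(s+5)
Inverse Laplace transform (L^(-1){1/(s+3)}=e^(-3t), L^(-1){1/(s+5)}=e^(-5t)):

Answer: y(t)=(1/2)·e^(-3t)+(1/2)·e^(-5t)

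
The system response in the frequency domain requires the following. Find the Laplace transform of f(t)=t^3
L{t^n} = n!/s^(n+1)
L{t^3} = 3!/s^4 = 6/s^4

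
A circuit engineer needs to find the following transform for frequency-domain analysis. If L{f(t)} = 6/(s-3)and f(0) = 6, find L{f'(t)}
L{f'(t)} = s·F(s) - f(0) = 6s/(s-3)-6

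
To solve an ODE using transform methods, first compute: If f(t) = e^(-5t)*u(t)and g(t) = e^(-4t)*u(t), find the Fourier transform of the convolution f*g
By the convolution theorem: F{f*g}=F(omega)*G(omega)
F(omega)=1/(5+j*omega), G(omega)=1/(4+j*omega)
F{f*g}=1/((5+j*omega)(4+j*omega))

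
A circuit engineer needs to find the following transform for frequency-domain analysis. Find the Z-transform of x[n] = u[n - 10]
Using the time-shift property: Z{u[n-10]}=z^(-10)*z/(z-1)
=z^(-9)/(z-1)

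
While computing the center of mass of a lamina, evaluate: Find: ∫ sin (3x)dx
Using substitution u=3x: ∫ sin(u) du/3=-cos(u)/3 + C

Answer: (-1/3)cos(3x) + C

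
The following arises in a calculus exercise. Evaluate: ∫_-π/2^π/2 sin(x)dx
Antiderivative: -cos(x)
Evaluate at bounds: [-cos(1·π/2)/1] - [-cos(1·-π/2)/1]
= (-(0)+(0))/1 = 0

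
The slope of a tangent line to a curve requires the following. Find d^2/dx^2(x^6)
Apply power rule 2 times:
d^1: 6x^5
d^2: 30x^4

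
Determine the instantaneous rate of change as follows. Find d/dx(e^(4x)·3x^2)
Product rule: (fg)' = f'g + fg'
f = e^(4x), f' = 4·e^(4x)
g = 3x^2, g' = 6x

Answer: 12·e^(4x)·x^2 + 6·e^(4x)·x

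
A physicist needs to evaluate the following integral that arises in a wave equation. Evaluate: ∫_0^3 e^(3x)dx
Antiderivative: (1/3)e^(3x)
Evaluate: (1/3)(e^9-1)

Answer: (e^9-1)/3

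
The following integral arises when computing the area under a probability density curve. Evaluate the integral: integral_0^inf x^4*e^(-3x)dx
This is a Gamma integral. Substitute u=3x (du=3 dx):
integral_0^inf x^4 * e^(-3x) dx=(1/3^5) integral_0^inf u^4 * e^(-u) du
=Gamma(5)/3^5=4!/3^5=24/243

Answer: 8/81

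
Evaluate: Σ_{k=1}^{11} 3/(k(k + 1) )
Partial fractions: 3/(k(k+1))=3/k - 3/(k+1)
Telescoping sum: 3(1-1/12)=3·11/12

Answer: 11/4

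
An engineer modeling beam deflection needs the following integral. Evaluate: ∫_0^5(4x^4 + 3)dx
Step 1: Find antiderivative F(x)=(4/5)x^5 + 3x
Step 2: F(5) - F(0)=2515 - (0)=2515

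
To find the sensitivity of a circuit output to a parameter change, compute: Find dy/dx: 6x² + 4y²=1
Differentiate: 12x+8y·(dy/dx) = 0
dy/dx = -12x/(8y) = -(3/2)·(x/y)

Answer: dy/dx = -(3/2)·(x/y)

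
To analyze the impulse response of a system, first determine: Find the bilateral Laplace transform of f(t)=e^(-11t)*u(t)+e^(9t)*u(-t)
For e^(-11t) * u(t): L=1/(s+11), Re(s) > -11
For e^(9t) * u(-t): L=-1/(s-9), Re(s) < 9
Combined: F(s)=1/(s+11)-1/(s-9), -11 < Re(s) < 9

Answer: 1/(s+11)-1/(s-9), ROC: -11 < Re(s) < 9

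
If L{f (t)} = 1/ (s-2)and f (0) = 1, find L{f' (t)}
L{f'(t)}=s·F(s) - f(0)=s/(s-2) - 1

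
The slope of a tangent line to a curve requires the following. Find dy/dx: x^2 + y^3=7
Differentiate: 2x+3y^2·(dy/dx)=0
dy/dx=-2x/(3y^2)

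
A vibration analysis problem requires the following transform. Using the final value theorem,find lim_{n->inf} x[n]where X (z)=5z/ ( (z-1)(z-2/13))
Final value theorem: lim x[n]=lim_{z->1} (z-1)*X(z)
(z-1)*X(z)=5z/(z-2/13)
As z->1: 5/(1-2/13)=5/(11/13)=65/11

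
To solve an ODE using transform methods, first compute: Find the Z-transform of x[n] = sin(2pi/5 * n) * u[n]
Z{sin(w0*n)*u[n]}=z*sin(w0)/(z^2-2z*cos(w0)+1)
With w0=2pi/5: X(z)=z*sin(2pi/5)/(z^2-2z*cos(2pi/5)+1)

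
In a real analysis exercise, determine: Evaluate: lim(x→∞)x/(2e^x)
Apply L'Hôpital 1 times (∞/∞ each time):
Eventually get 1!/(2e^x) → 0

Answer: 0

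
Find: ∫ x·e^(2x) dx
Integration by parts: u = x, dv = e^(2x) dx
du = dx, v = e^(2x)/2
= x·e^(2x)/2 - ∫ e^(2x)/2 dx
= x·e^(2x)/2 - e^(2x)/4+C

Answer: e^(2x)(x/2-1/4)+C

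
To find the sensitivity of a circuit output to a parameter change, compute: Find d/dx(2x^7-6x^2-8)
Power rule: d/dx(ax^n) = n·a·x^(n-1)
Term by term: 14·x^6 - 12·x

Answer: 14x^6 - 12x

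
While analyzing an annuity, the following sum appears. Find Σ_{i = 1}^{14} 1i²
= 1·n(n + 1)(2n + 1)/6 = 1·14·15·29/6 = 1015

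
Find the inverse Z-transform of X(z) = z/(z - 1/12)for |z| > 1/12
Standard pair: z/(z-a) <-> a^n*u[n] for causal signals
With a=1/12: x[n]=(1/12)^n*u[n]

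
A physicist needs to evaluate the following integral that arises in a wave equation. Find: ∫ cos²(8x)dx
Using identity cos²(u) = (1+cos(2u))/2:
∫ (1+cos(16x))/2 dx = x/2+sin(16x)/32+C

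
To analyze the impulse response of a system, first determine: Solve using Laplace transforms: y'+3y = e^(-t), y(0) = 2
Take L: sY - 2 + 3Y = 1/(s + 1)
Y(s + 3) = 1/(s + 1) + 2
Y = 1/((s + 1)(s + 3)) + 2/(s + 3)
Partial fractions: 1/((s + 1)(s + 3)) = (1/2)/(s + 1) - (1/2)/(s + 3)
So Y = (1/2)/(s + 1) + (3/2)/(s + 3)
Inverse Laplace transform (L^(-1){1/(s + 1)} = e^(-t), L^(-1){1/(s + 3)} = e^(-3t)):

Answer: y(t) = (1/2)·e^(-t) + (3/2)·e^(-3t)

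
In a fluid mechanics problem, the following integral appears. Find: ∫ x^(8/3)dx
Power rule: ∫ x^(8/3) dx = x^(11/3)/(11/3)+C

Answer: (3/11)·x^(11/3)+C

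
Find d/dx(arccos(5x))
d/dx[arccos(u)]=-u'/√(1-u²), u=5x, u'=5

Answer: -5/√(1 - 25x²)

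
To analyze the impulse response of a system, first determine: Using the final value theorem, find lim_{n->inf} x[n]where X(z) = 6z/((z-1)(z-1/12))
Final value theorem: lim x[n]=lim_{z->1} (z-1)*X(z)
(z-1)*X(z)=6z/(z-1/12)
As z->1: 6/(1 - 1/12)=6/(11/12)=72/11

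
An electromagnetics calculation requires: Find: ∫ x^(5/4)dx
Power rule: ∫ x^(5/4) dx=x^(9/4)/(9/4)+C

Answer: (4/9)·x^(9/4)+C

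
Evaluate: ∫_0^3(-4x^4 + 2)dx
Step 1: Find antiderivative F(x)=(-4/5)x^5 + 2x
Step 2: F(3) - F(0)=-942/5 - (0)=-942/5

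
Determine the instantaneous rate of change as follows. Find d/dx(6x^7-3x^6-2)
Power rule: d/dx(ax^n)=n·a·x^(n-1)
Term by term: 42·x^6 - 18·x^5

Answer: 42x^6 - 18x^5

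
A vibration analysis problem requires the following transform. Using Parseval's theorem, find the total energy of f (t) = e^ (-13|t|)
Parseval's theorem: E = integral |f(t)|^2 dt = (1/2pi) integral |F(omega)|^2 domega
E = integral_{-inf}^{inf} e^(-26|t|) dt = 2*integral_0^inf e^(-26t) dt = 2/(2*13) = 1/13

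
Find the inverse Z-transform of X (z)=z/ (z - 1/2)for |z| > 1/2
Standard pair: z/(z-a) <-> a^n*u[n] for causal signals
With a=1/2: x[n]=(1/2)^n*u[n]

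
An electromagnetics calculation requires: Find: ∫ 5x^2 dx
Using power rule: ∫ 5x^2 dx=5/3 x^3 + C=(5/3)x^3 + C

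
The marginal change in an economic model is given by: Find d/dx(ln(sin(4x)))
Chain rule: d/dx[ln(u)] = u'/u where u = sin(4x)
u' = 4cos(4x)

Answer: (4cos(4x))/(sin(4x))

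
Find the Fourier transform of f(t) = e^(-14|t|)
Using the standard pair: F{e^(-a|t|)}=2a/(a^2+omega^2)
With a=14: F(omega)=28/(196+omega^2)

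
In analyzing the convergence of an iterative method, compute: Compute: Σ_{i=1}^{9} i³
Using formula: Σ i^3 = [n(n + 1)/2]² = [9·10/2]² = 2025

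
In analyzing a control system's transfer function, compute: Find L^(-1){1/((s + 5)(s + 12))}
Partial fractions: 1/((s+5)(s+12)) = A/(s+5)+B/(s+12)
Cover-up: A = 1/(s+12)|_{s = -5} = 1/7; B = 1/(s+5)|_{s = -12} = -1/7
L^(-1) = (1/7)e^(-5t) - (1/7)e^(-12t)

Answer: (1/7)(e^(-5t) - e^(-12t))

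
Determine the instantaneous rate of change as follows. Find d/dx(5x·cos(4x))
Product rule: (fg)' = f'g + fg'
f = 5x, f' = 5
g = cos(4x), g' = -4·sin(4x)

Answer: 5·cos(4x) - 20x·sin(4x)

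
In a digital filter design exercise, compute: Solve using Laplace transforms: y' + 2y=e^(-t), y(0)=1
Take L: sY - 1+2Y = 1/(s+1)
Y(s+2) = 1/(s+1)+1
Y = 1/((s+1)(s+2))+1/(s+2)
Partial fractions: 1/((s+1)(s+2)) = 1/(s+1)-1/(s+2)
So Y = 1/(s+1)
Inverse Laplace transform (L^(-1){1/(s+1)} = e^(-t), L^(-1){1/(s+2)} = e^(-2t)):

Answer: y(t) = 1·e^(-t)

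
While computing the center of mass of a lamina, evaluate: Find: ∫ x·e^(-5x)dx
Integration by parts: u = x, dv = e^(-5x) dx
du = dx, v = e^(-5x)/(-5)
= x·e^(-5x)/(-5) - ∫ e^(-5x)/(-5) dx
= x·e^(-5x)/(-5) - e^(-5x)/25 + C

Answer: e^(-5x)(x/(-5) - 1/25) + C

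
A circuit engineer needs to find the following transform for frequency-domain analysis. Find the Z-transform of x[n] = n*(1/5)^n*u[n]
Using the property Z{n * a^n * u[n]}=az/(z-a)^2
With a=1/5: X(z)=(1/5)z/(z - 1/5)^2, |z| > 1/5

Answer: (1/5)z/(z - 1/5)^2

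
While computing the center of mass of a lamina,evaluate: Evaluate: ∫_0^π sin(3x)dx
Antiderivative: -cos(3x)/3
Evaluate at bounds: [-cos(3·π)/3] - [-cos(3·0)/3]
= (-(-1) + (1))/3 = 2/3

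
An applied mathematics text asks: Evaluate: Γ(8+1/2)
Γ(n + 1/2)=(2n)!√π/(4^n·n!)
=20922789888000√π/(65536·40320)=(2027025/256)·√π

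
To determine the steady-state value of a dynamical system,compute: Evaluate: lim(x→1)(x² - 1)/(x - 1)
Factor: (x² - 1)=(x-1)(x+1)
Cancel (x-1): lim(x→1) (x+1)=2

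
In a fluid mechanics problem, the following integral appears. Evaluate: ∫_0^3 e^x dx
Antiderivative: e^x
Evaluate: (e^3-1)

Answer: e^3-1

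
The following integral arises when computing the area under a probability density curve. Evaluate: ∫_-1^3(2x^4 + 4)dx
Step 1: Find antiderivative F(x)=(2/5)x^5 + 4x
Step 2: F(3) - F(-1)=546/5 - (-22/5)=568/5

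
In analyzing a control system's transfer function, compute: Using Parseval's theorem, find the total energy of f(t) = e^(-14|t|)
Parseval's theorem: E = integral |f(t)|^2 dt = (1/2pi) integral |F(omega)|^2 domega
E = integral_{-inf}^{inf} e^(-28|t|) dt = 2 * integral_0^inf e^(-28t) dt = 2/(2 * 14) = 1/14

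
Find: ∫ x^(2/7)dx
Power rule: ∫ x^(2/7) dx=x^(9/7)/(9/7)+C

Answer: (7/9)·x^(9/7)+C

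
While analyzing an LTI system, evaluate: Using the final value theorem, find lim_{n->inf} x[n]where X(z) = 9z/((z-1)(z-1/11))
Final value theorem: lim x[n] = lim_{z->1} (z-1) * X(z)
(z-1) * X(z) = 9z/(z-1/11)
As z->1: 9/(1 - 1/11) = 9/(10/11) = 99/10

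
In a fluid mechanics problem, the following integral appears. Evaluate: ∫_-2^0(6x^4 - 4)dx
Step 1: Find antiderivative F(x)=(6/5)x^5 - 4x
Step 2: F(0) - F(-2)=0 - (-152/5)=152/5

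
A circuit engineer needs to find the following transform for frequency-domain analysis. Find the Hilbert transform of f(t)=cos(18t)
The Hilbert transform shifts each frequency component by -pi/2.
H{cos(wt)}=sin(wt)
With w=18: H{cos(18t)}=sin(18t)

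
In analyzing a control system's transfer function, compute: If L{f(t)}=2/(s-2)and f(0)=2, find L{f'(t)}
L{f'(t)} = s·F(s) - f(0) = 2s/(s-2) - 2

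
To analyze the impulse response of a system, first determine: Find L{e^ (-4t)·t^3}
First shifting: L{e^(at)f(t)} = F(s-a)
L{t^3} = 6/s^4
Shift s → s + 4: 6/(s + 4)^4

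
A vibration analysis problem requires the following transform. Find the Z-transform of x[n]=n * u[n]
Standard pair: Z{n * u[n]} = z/(z-1)^2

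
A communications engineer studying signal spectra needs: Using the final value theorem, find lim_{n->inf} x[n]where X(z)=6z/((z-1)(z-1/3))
Final value theorem: lim x[n]=lim_{z->1} (z-1) * X(z)
(z-1) * X(z)=6z/(z-1/3)
As z->1: 6/(1-1/3)=6/(2/3)=9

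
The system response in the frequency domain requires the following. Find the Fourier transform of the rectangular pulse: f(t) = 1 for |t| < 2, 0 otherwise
F(omega) = integral from -2 to 2 of e^(-j*omega*t) dt
= 2*sin(2*omega)/omega = 4*sinc(2*omega/pi)

Answer: 2*sin(2*omega)/omega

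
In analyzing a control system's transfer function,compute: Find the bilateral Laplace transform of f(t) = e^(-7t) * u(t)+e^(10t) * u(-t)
For e^(-7t) * u(t): L = 1/(s+7), Re(s) > -7
For e^(10t) * u(-t): L = -1/(s-10), Re(s) < 10
Combined: F(s) = 1/(s+7)-1/(s-10), -7 < Re(s) < 10

Answer: 1/(s+7)-1/(s-10), ROC: -7 < Re(s) < 10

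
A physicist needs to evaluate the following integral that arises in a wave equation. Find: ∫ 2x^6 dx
Using power rule: ∫ 2x^6 dx = 2/7 x^7+C = (2/7)x^7+C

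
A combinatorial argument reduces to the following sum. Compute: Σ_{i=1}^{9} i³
Using formula: Σ i^3=[n(n+1)/2]²=[9·10/2]²=2025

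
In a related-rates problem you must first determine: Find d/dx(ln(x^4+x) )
Chain rule: d/dx[ln(u)]=u'/u where u=x^4+x
u'=4x^3+1

Answer: (4x^3+1)/(x^4+x)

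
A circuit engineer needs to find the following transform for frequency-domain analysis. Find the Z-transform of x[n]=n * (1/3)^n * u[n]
Using the property Z{n * a^n * u[n]} = az/(z-a)^2
With a = 1/3: X(z) = (1/3)z/(z - 1/3)^2, |z| > 1/3

Answer: (1/3)z/(z - 1/3)^2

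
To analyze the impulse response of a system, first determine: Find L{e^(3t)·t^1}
First shifting: L{e^(at)f(t)}=F(s-a)
L{t^1}=1/s^2
Shift s → s-3: 1/(s-3)^2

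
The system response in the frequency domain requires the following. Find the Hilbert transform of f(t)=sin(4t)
The Hilbert transform shifts each frequency component by -pi/2.
H{sin(wt)} = -cos(wt)
With w = 4: H{sin(4t)} = -cos(4t)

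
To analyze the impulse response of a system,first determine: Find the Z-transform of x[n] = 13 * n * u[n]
Z{n*u[n]}=z/(z-1)^2
By linearity: Z{13*n*u[n]}=13z/(z-1)^2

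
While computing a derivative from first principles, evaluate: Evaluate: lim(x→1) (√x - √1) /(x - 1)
Multiply by conjugate (√x + √1)/(√x + √1):
= (x - 1)/((x - 1)(√x + √1)) = 1/(√x + √1)
As x → 1: 1/(2√1)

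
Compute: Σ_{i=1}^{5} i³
Using formula: Σ i^3 = [n(n+1)/2]² = [5·6/2]² = 225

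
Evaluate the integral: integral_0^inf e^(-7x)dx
integral_0^inf e^(-7x) dx=[-1/7*e^(-7x)]_0^inf
=0 - (-1/7)=1/7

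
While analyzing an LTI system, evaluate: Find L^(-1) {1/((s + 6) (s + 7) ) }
Partial fractions: 1/((s+6)(s+7))=A/(s+6)+B/(s+7)
Cover-up: A=1/(s+7)|_{s=-6}=1; B=1/(s+6)|_{s=-7}=-1
L^(-1)=e^(-6t) - e^(-7t)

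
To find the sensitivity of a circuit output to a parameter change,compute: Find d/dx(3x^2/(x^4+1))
Quotient rule: (f/g)' = (f'g - fg')/g²
f = 3x^2, f' = 6x
g = x^4 + 1, g' = 4x^3

Answer: (6x·(x^4 + 1) - 12x^5)/(x^4 + 1)²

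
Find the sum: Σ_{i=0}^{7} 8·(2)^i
Geometric series: S=a(1 - r^n)/(1 - r)
a=8, r=2, n=8
S=8(1-256)/-1=2040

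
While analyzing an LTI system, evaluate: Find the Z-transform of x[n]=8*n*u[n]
Z{n * u[n]}=z/(z-1)^2
By linearity: Z{8 * n * u[n]}=8z/(z-1)^2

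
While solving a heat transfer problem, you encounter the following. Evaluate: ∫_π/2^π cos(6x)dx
Antiderivative: sin(6x)/6
Evaluate at bounds: [sin(6·π)/6] - [sin(6·π/2)/6]
=((0) - (0))/6=0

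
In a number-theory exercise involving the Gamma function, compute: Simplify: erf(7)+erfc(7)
By definition erfc(x) = 1 - erf(x)
erf(7) + erfc(7) = erf(7) + 1 - erf(7) = 1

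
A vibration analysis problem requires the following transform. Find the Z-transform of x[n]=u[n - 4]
Using the time-shift property: Z{u[n-4]} = z^(-4)*z/(z-1)
= z^(-3)/(z-1)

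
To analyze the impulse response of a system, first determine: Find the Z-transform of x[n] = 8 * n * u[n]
Z{n*u[n]} = z/(z-1)^2
By linearity: Z{8*n*u[n]} = 8z/(z-1)^2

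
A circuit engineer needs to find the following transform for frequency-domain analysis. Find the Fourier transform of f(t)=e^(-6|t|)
Using the standard pair: F{e^(-a|t|)} = 2a/(a^2+omega^2)
With a = 6: F(omega) = 12/(36+omega^2)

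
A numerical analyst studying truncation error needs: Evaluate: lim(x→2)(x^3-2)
Polynomial is continuous, so substitute x=2:
1·2^3 - 2=6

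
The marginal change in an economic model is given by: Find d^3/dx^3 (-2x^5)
Apply power rule 3 times:
d^1: -10x^4
d^2: -40x^3
d^3: -120x^2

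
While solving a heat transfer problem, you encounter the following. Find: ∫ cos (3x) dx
Using substitution u=3x: ∫ cos(u) du/3=sin(u)/3+C

Answer: (1/3)sin(3x)+C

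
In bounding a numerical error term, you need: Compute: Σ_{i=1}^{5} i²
Using formula: Σ i^2 = n(n+1)(2n+1)/6 = 5·6·11/6 = 55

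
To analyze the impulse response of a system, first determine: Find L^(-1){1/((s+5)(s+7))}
Partial fractions: 1/((s + 5)(s + 7)) = A/(s + 5) + B/(s + 7)
Cover-up: A = 1/(s + 7)|_{s = -5} = 1/2; B = 1/(s + 5)|_{s = -7} = -1/2
L^(-1) = (1/2)e^(-5t) - (1/2)e^(-7t)

Answer: (1/2)(e^(-5t) - e^(-7t))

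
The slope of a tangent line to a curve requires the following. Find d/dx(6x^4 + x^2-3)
Power rule: d/dx(ax^n) = n·a·x^(n-1)
Term by term: 24·x^3 + 2·x

Answer: 24x^3 + 2x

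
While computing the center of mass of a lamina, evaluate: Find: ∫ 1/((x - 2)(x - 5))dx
Partial fractions: 1/((x-2)(x-5)) = A/(x-2)+B/(x-5)
A = -1/3, B = 1/3
∫ [-1/3· 1/(x-2)+1/3· 1/(x-5)] dx
= (1/3)[ln|x-5| - ln|x-2|]+C

Answer: (1/3)·ln|(x-5)/(x-2)|+C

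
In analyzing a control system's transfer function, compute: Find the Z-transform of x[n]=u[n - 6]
Using the time-shift property: Z{u[n-6]}=z^(-6)*z/(z-1)
=z^(-5)/(z-1)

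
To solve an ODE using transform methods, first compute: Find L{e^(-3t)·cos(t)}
First shifting: L{e^(at)f(t)} = F(s-a)
L{cos(t)} = s/(s²+1)
Shift: (s+3)/((s+3)²+1)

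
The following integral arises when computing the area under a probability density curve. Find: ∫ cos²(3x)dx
Using identity cos²(u)=(1 + cos(2u))/2:
∫ (1 + cos(6x))/2 dx=x/2 + sin(6x)/12 + C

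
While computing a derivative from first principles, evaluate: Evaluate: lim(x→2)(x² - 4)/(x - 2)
Factor: (x² - 4) = (x-2)(x+2)
Cancel (x-2): lim(x→2) (x+2) = 4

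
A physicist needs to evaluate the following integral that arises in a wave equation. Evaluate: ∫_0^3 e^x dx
Antiderivative: e^x
Evaluate: (e^3-1)

Answer: e^3-1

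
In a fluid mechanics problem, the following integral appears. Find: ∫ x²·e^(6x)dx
Integration by parts twice:
First: u=x², dv=e^(6x) dx => x²e^(6x)/6 - (2/6)∫ xe^(6x) dx
Second (∫ xe^(6x) dx): xe^(6x)/6 - e^(6x)/36
Combining: e^(6x)(x²/6-2x/36+2/216)+C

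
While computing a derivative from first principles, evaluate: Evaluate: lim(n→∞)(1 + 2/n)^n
This is the definition of e^2: lim(1+2/n)^n = e^2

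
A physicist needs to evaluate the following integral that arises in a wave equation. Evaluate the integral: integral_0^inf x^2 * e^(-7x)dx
This is a Gamma integral. Substitute u = 7x (du = 7 dx):
integral_0^inf x^2 * e^(-7x) dx = (1/7^3) integral_0^inf u^2 * e^(-u) du
= Gamma(3)/7^3 = 2!/7^3 = 2/343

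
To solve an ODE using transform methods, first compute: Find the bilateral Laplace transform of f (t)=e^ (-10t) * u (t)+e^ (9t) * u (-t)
For e^(-10t)*u(t): L=1/(s + 10), Re(s) > -10
For e^(9t)*u(-t): L=-1/(s-9), Re(s) < 9
Combined: F(s)=1/(s + 10) - 1/(s-9), -10 < Re(s) < 9

Answer: 1/(s + 10) - 1/(s-9), ROC: -10 < Re(s) < 9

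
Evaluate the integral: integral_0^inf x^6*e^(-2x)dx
This is a Gamma integral. Substitute u = 2x (du = 2 dx):
integral_0^inf x^6*e^(-2x) dx = (1/2^7) integral_0^inf u^6*e^(-u) du
= Gamma(7)/2^7 = 6!/2^7 = 720/128

Answer: 45/8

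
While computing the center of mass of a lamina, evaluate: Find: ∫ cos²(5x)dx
Using identity cos²(u) = (1+cos(2u))/2:
∫ (1+cos(10x))/2 dx = x/2+sin(10x)/20+C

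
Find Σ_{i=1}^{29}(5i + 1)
=5·Σ i+1·29=5·435+29=2204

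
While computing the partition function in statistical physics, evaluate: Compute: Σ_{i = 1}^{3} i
Using formula: Σ i^1 = n(n + 1)/2 = 3·4/2 = 6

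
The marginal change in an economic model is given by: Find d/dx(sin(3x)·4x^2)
Product rule: (fg)'=f'g + fg'
f=sin(3x), f'=3·cos(3x)
g=4x^2, g'=8x

Answer: 12·cos(3x)·x^2 + 8·sin(3x)·x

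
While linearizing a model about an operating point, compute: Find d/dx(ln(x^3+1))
Chain rule: d/dx[ln(u)]=u'/u where u=x^3 + 1
u'=3x^2

Answer: (3x^2)/(x^3 + 1)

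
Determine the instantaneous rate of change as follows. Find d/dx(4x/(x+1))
Quotient rule: (f/g)'=(f'g - fg')/g²
f=4x, f'=4
g=x+1, g'=1

Answer: (4·(x+1)-4x)/(x+1)²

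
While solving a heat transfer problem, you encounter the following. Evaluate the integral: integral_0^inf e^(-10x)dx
integral_0^inf e^(-10x) dx=[-1/10*e^(-10x)]_0^inf
=0 - (-1/10)=1/10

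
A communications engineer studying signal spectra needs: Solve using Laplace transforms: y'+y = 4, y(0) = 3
Take L of both sides: sY(s)-3+Y(s)=4/s
Y(s)(s+1)=4/s+3
Y(s)=4/(s(s+1))+3/(s+1)
Partial fractions: 4/(s(s+1))=4/s - 4/(s+1)
So Y(s)=4/s - 1/(s+1)
Inverse transform (L^(-1){1/s}=1, L^(-1){1/(s+1)}=e^(-t)):

Answer: y(t)=4 - e^(-t)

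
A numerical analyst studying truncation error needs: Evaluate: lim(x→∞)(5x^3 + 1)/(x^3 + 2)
Divide numerator and denominator by x^3:
lim (5+1/x^3)/(1+2/x^3) = 5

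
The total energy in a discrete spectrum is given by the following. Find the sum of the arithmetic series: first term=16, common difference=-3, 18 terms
Last term: a_n = 16 + (18 - 1)·-3 = -35
Sum = n(a_1 + a_n)/2 = 18(16 + (-35))/2 = -171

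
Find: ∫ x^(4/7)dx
Power rule: ∫ x^(4/7) dx=x^(11/7)/(11/7) + C

Answer: (7/11)·x^(11/7) + C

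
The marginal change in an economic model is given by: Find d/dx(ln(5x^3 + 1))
Chain rule: d/dx[ln(u)]=u'/u where u=5x^3+1
u'=15x^2

Answer: (15x^2)/(5x^3+1)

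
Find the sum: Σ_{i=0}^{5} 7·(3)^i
Geometric series: S = a(1 - r^n)/(1 - r)
a = 7, r = 3, n = 6
S = 7(1 - 729)/-2 = 2548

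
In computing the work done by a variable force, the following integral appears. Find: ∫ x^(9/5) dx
Power rule: ∫ x^(9/5) dx=x^(14/5)/(14/5)+C

Answer: (5/14)·x^(14/5)+C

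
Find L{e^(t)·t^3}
First shifting: L{e^(at)f(t)}=F(s-a)
L{t^3}=6/s^4
Shift s → s-1: 6/(s-1)^4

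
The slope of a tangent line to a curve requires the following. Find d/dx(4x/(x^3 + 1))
Quotient rule: (f/g)' = (f'g - fg')/g²
f = 4x, f' = 4
g = x^3 + 1, g' = 3x^2

Answer: (4·(x^3 + 1) - 12x^3)/(x^3 + 1)²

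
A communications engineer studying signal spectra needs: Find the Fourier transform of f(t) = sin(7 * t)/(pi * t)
sin(W*t)/(pi*t)=(W/pi)*sinc(W*t/pi) is the impulse response of the ideal low-pass filter with cutoff W (here W=7).
Its Fourier transform is a rectangular function:
F(omega)=1 for |omega| < 7, 0 otherwise

Answer: rect(omega/14) [i.e., 1 for |omega| < 7, 0 otherwise]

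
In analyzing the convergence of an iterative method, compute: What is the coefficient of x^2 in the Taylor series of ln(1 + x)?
ln(1 + x) = Σ (-1)^(n + 1) x^n/n
Coefficient of x^2 = (-1)^3/2 = -1/2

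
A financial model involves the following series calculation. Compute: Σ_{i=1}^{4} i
Using formula: Σ i^1=n(n + 1)/2=4·5/2=10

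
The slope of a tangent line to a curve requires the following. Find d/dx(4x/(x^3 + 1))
Quotient rule: (f/g)'=(f'g - fg')/g²
f=4x, f'=4
g=x^3 + 1, g'=3x^2

Answer: (4·(x^3 + 1) - 12x^3)/(x^3 + 1)²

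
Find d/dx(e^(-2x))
Chain rule: d/dx[e^u] = e^u · u' where u = -2x
u' = -2

Answer: -2·e^(-2x)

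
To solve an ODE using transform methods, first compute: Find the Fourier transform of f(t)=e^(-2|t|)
Using the standard pair: F{e^(-a|t|)} = 2a/(a^2+omega^2)
With a = 2: F(omega) = 4/(4+omega^2)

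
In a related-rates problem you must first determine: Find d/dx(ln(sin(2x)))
Chain rule: d/dx[ln(u)]=u'/u where u=sin(2x)
u'=2cos(2x)

Answer: (2cos(2x))/(sin(2x))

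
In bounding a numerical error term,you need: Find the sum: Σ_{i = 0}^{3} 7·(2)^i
Geometric series: S=a(1 - r^n)/(1 - r)
a=7, r=2, n=4
S=7(1 - 16)/-1=105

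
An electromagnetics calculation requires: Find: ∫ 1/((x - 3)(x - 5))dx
Partial fractions: 1/((x-3)(x-5))=A/(x-3)+B/(x-5)
A=-1/2, B=1/2
∫ [-1/2· 1/(x-3)+1/2· 1/(x-5)] dx
=(1/2)[ln|x-5| - ln|x-3|]+C

Answer: (1/2)·ln|(x-5)/(x-3)|+C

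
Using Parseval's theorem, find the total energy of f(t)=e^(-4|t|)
Parseval's theorem: E = integral |f(t)|^2 dt = (1/2pi) integral |F(omega)|^2 domega
E = integral_{-inf}^{inf} e^(-8|t|) dt = 2*integral_0^inf e^(-8t) dt = 2/(2*4) = 1/4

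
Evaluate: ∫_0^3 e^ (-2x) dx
Antiderivative: (1/(-2))e^(-2x)
Evaluate: (1/(-2))(e^-6-1)

Answer: (e^-6-1)/(-2)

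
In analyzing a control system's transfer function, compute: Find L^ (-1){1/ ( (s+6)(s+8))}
Partial fractions: 1/((s+6)(s+8)) = A/(s+6)+B/(s+8)
Cover-up: A = 1/(s+8)|_{s = -6} = 1/2; B = 1/(s+6)|_{s = -8} = -1/2
L^(-1) = (1/2)e^(-6t) - (1/2)e^(-8t)

Answer: (1/2)(e^(-6t) - e^(-8t))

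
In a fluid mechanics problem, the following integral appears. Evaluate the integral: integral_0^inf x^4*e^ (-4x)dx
This is a Gamma integral. Substitute u=4x (du=4 dx):
integral_0^inf x^4 * e^(-4x) dx=(1/4^5) integral_0^inf u^4 * e^(-u) du
=Gamma(5)/4^5=4!/4^5=24/1024

Answer: 3/128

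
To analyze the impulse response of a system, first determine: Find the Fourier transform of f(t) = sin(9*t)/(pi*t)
sin(W*t)/(pi*t) = (W/pi)*sinc(W*t/pi) is the impulse response of the ideal low-pass filter with cutoff W (here W = 9).
Its Fourier transform is a rectangular function:
F(omega) = 1 for |omega| < 9, 0 otherwise

Answer: rect(omega/18) [i.e., 1 for |omega| < 9, 0 otherwise]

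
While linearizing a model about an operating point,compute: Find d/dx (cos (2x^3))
Chain rule: d/dx[cos(u)] = -sin(u)·u' where u = 2x^3
u' = 6x^2

Answer: -6x^2·sin(2x^3)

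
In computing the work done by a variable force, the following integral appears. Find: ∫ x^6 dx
Using power rule: ∫ x^6 dx=1/7 x^7+C=(1/7)x^7+C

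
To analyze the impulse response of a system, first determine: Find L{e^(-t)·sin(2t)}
First shifting: L{e^(at)f(t)} = F(s-a)
L{sin(2t)} = 2/(s²+4)
Shift: 2/((s+1)²+4)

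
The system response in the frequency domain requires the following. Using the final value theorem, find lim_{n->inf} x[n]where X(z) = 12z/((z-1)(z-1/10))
Final value theorem: lim x[n]=lim_{z->1} (z-1)*X(z)
(z-1)*X(z)=12z/(z-1/10)
As z->1: 12/(1 - 1/10)=12/(9/10)=40/3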